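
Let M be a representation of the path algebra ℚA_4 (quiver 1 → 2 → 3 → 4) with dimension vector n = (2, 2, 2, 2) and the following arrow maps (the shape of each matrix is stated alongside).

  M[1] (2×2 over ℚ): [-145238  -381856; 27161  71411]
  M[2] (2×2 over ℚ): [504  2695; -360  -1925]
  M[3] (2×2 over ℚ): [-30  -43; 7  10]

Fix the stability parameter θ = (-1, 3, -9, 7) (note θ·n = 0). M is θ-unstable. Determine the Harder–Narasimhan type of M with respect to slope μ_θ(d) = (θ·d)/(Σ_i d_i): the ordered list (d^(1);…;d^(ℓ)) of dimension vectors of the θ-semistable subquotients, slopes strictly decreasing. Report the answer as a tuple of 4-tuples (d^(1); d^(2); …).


Via rank(M_{q-1}∘⋯∘M_p): M ≅ I[1,2], I[1,4], I[3,4].
μ_θ-semistable layers: μ^(1)=7; μ^(2)=3; μ^(3)=-1; μ^(4)=-7/3; μ^(5)=-9

((0, 0, 0, 2); (0, 1, 0, 0); (1, 0, 0, 0); (1, 1, 1, 0); (0, 0, 1, 0))


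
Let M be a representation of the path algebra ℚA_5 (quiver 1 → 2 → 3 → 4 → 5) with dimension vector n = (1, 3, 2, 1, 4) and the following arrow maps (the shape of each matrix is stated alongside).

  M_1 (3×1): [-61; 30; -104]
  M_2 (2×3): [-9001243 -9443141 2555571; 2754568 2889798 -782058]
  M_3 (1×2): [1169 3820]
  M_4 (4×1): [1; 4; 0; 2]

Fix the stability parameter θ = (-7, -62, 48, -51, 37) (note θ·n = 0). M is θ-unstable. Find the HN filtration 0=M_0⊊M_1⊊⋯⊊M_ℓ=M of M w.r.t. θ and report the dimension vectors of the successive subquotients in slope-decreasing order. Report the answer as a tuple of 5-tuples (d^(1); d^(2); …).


Barcode: M ≅ I[1,5], I[2,2], I[2,3], I[5,5]^3. HN layers by μ_θ (5 steps, strictly decreasing):
  μ^(1)=48; μ^(2)=37; μ^(3)=-3/2; μ^(4)=-69/2; μ^(5)=-62

((0, 0, 1, 0, 0); (0, 0, 0, 0, 4); (0, 0, 1, 1, 0); (1, 1, 0, 0, 0); (0, 2, 0, 0, 0))


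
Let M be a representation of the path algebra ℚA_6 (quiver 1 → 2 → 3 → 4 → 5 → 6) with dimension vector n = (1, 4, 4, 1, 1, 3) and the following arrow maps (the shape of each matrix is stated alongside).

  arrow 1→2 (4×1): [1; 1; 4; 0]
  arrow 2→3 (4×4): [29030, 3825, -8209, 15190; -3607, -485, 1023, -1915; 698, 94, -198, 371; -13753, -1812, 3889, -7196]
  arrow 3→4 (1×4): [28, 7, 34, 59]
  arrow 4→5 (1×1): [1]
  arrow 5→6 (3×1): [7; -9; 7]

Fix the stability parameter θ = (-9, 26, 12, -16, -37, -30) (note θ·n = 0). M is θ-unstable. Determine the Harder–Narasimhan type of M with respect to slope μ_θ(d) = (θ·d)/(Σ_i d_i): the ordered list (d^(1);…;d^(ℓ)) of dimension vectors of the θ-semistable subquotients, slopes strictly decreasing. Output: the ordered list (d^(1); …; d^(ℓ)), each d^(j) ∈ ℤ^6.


Via rank(M_{q-1}∘⋯∘M_p): M ≅ I[1,6], I[2,3]^3, I[6,6]^2.
μ_θ-semistable layers: μ^(1)=19; μ^(2)=-9; μ^(3)=-30

((0, 3, 3, 0, 0, 0); (1, 1, 1, 1, 1, 1); (0, 0, 0, 0, 0, 2))


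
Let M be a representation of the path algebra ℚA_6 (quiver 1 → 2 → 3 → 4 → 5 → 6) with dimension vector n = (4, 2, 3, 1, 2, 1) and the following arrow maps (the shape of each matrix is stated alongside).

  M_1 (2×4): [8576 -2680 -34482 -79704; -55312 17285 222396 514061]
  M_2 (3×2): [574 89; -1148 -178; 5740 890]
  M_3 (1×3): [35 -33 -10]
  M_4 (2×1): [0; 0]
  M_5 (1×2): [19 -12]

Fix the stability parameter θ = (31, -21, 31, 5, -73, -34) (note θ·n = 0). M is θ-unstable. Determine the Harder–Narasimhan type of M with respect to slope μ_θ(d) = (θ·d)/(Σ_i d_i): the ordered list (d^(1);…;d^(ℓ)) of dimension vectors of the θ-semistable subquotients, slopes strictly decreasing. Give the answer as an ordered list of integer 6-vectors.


Interval decomposition of M: I[1,1]^2, I[1,2], I[1,4], I[3,3]^2, I[5,5], I[5,6].
HN type (ℓ=5): μ^(1)=31; μ^(2)=18; μ^(3)=5; μ^(4)=-34; μ^(5)=-73

((2, 0, 2, 0, 0, 0); (0, 0, 1, 1, 0, 0); (2, 2, 0, 0, 0, 0); (0, 0, 0, 0, 0, 1); (0, 0, 0, 0, 2, 0))


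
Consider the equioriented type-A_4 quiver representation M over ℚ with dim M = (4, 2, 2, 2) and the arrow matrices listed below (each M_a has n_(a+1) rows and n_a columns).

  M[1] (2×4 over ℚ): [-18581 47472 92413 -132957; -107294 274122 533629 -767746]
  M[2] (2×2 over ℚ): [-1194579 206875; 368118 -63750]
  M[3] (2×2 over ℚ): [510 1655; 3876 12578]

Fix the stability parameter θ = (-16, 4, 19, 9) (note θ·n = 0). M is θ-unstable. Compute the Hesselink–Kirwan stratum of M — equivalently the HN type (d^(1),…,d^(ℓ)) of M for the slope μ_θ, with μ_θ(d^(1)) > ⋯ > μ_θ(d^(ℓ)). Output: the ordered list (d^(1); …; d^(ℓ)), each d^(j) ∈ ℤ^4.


Via rank(M_{q-1}∘⋯∘M_p): M ≅ I[1,1]^2, I[1,2], I[1,3], I[3,4], I[4,4].
μ_θ-semistable layers: μ^(1)=19; μ^(2)=14; μ^(3)=9; μ^(4)=4; μ^(5)=-16

((0, 0, 1, 0); (0, 0, 1, 1); (0, 0, 0, 1); (0, 2, 0, 0); (4, 0, 0, 0))


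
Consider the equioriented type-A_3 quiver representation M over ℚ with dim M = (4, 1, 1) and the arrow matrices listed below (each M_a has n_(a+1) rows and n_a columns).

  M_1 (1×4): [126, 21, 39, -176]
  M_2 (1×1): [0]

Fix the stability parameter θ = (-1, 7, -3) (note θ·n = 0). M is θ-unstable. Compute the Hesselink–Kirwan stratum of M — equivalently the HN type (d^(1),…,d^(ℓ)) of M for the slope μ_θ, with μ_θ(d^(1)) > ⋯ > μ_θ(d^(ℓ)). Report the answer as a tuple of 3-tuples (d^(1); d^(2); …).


Interval decomposition of M: I[1,1]^3, I[1,2], I[3,3].
HN type (ℓ=3): μ^(1)=7; μ^(2)=-1; μ^(3)=-3

((0, 1, 0); (4, 0, 0); (0, 0, 1))


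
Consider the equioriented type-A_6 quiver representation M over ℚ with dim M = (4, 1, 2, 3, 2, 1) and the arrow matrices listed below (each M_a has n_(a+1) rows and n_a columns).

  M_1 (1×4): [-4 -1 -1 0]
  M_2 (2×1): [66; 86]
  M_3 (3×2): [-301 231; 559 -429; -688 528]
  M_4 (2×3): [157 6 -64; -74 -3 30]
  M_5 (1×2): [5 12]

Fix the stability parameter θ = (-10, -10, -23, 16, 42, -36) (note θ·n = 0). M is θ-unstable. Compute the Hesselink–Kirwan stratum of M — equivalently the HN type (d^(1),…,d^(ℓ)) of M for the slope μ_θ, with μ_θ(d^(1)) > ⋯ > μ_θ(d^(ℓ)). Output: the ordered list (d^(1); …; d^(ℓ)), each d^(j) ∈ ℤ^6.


Barcode: M ≅ I[1,1]^3, I[1,3], I[3,6], I[4,4], I[4,5]. HN layers by μ_θ (6 steps, strictly decreasing):
  μ^(1)=42; μ^(2)=16; μ^(3)=22/3; μ^(4)=-10; μ^(5)=-43/3; μ^(6)=-23

((0, 0, 0, 0, 1, 0); (0, 0, 0, 2, 0, 0); (0, 0, 0, 1, 1, 1); (3, 0, 0, 0, 0, 0); (1, 1, 1, 0, 0, 0); (0, 0, 1, 0, 0, 0))


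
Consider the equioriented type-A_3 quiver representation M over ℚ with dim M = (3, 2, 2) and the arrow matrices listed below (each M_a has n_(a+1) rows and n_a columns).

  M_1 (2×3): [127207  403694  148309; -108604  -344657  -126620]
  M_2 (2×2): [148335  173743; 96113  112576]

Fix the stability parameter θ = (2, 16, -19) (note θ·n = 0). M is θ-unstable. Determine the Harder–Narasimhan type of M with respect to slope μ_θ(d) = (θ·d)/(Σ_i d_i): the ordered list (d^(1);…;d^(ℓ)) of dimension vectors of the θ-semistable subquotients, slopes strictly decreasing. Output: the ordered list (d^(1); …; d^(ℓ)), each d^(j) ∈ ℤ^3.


Barcode: M ≅ I[1,1], I[1,3]^2. HN layers by μ_θ (2 steps, strictly decreasing):
  μ^(1)=2; μ^(2)=-1/3

((1, 0, 0); (2, 2, 2))


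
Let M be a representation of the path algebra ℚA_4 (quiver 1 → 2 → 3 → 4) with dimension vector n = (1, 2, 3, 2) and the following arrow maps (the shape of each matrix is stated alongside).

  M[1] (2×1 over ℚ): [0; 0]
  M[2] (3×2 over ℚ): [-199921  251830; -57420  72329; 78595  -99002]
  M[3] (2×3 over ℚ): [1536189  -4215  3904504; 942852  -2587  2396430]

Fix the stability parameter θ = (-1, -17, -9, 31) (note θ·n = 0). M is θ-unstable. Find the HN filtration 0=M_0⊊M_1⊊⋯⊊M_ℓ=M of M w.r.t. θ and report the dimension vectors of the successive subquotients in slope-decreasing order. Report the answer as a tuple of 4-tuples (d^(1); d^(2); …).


Via rank(M_{q-1}∘⋯∘M_p): M ≅ I[1,1], I[2,4]^2, I[3,3].
μ_θ-semistable layers: μ^(1)=31; μ^(2)=-1; μ^(3)=-9; μ^(4)=-17

((0, 0, 0, 2); (1, 0, 0, 0); (0, 0, 3, 0); (0, 2, 0, 0))


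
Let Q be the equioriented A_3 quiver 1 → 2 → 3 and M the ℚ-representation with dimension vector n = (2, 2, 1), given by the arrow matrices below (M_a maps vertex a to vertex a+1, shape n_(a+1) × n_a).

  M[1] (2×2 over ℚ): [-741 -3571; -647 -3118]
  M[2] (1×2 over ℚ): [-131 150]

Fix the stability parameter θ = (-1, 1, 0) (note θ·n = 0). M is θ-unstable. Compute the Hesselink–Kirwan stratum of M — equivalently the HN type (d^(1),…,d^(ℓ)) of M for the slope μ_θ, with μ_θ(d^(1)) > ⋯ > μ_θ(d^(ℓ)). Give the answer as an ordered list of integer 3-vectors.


Interval decomposition of M: I[1,2], I[1,3].
HN type (ℓ=3): μ^(1)=1; μ^(2)=1/2; μ^(3)=-1

((0, 1, 0); (0, 1, 1); (2, 0, 0))


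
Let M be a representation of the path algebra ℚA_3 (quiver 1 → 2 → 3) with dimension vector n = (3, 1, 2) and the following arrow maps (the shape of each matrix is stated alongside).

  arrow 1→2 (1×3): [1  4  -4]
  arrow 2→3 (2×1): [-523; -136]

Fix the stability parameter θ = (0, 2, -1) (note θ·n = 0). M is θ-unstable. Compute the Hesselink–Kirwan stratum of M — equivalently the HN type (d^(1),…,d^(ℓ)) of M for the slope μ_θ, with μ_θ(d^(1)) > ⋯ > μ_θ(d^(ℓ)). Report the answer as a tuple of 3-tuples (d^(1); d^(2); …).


Barcode: M ≅ I[1,1]^2, I[1,3], I[3,3]. HN layers by μ_θ (3 steps, strictly decreasing):
  μ^(1)=1/2; μ^(2)=0; μ^(3)=-1

((0, 1, 1); (3, 0, 0); (0, 0, 1))


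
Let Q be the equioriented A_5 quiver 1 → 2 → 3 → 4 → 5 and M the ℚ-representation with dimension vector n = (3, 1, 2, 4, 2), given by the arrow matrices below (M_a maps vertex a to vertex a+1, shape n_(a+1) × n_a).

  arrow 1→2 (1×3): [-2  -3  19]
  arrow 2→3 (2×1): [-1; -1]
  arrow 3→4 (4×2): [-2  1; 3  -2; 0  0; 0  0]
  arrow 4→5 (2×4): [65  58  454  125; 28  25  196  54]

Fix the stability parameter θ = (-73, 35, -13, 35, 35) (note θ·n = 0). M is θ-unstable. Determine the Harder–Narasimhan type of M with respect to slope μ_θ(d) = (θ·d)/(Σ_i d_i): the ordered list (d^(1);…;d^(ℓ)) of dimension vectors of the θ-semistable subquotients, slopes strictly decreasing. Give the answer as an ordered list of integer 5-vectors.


Interval decomposition of M: I[1,1]^2, I[1,5], I[3,5], I[4,4]^2.
HN type (ℓ=4): μ^(1)=35; μ^(2)=11; μ^(3)=-13; μ^(4)=-73

((0, 0, 0, 4, 2); (0, 1, 1, 0, 0); (0, 0, 1, 0, 0); (3, 0, 0, 0, 0))


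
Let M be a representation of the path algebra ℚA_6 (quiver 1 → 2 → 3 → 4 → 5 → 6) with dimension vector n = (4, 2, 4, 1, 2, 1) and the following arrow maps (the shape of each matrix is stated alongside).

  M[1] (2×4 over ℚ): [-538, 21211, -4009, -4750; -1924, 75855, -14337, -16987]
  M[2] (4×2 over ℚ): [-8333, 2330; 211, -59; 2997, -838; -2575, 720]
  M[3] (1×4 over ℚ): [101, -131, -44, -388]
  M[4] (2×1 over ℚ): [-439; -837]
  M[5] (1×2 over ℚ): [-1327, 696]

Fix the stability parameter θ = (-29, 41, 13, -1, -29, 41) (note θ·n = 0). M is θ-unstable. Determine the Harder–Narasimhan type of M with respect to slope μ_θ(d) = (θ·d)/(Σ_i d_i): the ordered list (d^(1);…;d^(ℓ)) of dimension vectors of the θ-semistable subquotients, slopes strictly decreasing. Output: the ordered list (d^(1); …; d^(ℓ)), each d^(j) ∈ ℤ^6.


Interval decomposition of M: I[1,1]^2, I[1,3], I[1,6], I[3,3]^2, I[5,5].
HN type (ℓ=5): μ^(1)=41; μ^(2)=27; μ^(3)=13; μ^(4)=6; μ^(5)=-29

((0, 0, 0, 0, 0, 1); (0, 1, 1, 0, 0, 0); (0, 0, 2, 0, 0, 0); (0, 1, 1, 1, 1, 0); (4, 0, 0, 0, 1, 0))


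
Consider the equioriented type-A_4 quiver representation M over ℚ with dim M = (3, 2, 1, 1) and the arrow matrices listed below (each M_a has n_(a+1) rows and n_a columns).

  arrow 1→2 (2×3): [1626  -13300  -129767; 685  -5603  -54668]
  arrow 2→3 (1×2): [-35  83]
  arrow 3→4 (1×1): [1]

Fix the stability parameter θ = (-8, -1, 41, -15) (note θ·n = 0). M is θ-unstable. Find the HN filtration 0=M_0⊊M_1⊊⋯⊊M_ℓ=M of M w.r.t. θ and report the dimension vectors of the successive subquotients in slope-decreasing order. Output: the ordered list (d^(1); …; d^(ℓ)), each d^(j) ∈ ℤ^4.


Barcode: M ≅ I[1,1], I[1,2], I[1,4]. HN layers by μ_θ (3 steps, strictly decreasing):
  μ^(1)=13; μ^(2)=-1; μ^(3)=-8

((0, 0, 1, 1); (0, 2, 0, 0); (3, 0, 0, 0))


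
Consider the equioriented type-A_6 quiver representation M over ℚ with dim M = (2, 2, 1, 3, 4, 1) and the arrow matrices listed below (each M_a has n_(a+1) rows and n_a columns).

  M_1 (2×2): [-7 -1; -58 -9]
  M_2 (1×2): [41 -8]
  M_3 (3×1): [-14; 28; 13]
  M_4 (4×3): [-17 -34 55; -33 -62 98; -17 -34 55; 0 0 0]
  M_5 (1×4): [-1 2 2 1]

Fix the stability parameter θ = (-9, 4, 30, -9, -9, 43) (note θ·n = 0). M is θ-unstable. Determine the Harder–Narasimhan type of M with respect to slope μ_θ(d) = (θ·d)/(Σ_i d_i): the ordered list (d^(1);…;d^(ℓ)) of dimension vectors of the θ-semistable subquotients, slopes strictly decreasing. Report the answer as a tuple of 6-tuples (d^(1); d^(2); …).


Via rank(M_{q-1}∘⋯∘M_p): M ≅ I[1,2], I[1,6], I[4,4], I[4,5], I[5,5]^2.
μ_θ-semistable layers: μ^(1)=43; μ^(2)=4; μ^(3)=-9

((0, 0, 0, 0, 0, 1); (0, 2, 1, 1, 1, 0); (2, 0, 0, 2, 3, 0))


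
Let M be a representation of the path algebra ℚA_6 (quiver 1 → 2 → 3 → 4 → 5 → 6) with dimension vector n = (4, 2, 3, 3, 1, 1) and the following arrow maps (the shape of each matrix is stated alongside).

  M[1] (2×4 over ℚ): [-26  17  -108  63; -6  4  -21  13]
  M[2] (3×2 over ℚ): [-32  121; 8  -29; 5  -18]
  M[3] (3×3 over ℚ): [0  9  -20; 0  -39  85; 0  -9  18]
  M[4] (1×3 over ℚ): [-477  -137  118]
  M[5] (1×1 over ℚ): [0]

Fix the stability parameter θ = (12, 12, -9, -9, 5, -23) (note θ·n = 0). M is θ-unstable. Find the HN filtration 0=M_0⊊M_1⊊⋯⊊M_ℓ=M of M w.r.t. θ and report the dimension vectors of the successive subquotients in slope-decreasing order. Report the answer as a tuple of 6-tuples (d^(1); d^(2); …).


Interval decomposition of M: I[1,1]^2, I[1,4], I[1,5], I[3,3], I[4,4], I[6,6].
HN type (ℓ=5): μ^(1)=12; μ^(2)=5; μ^(3)=3/2; μ^(4)=-9; μ^(5)=-23

((2, 0, 0, 0, 0, 0); (0, 0, 0, 0, 1, 0); (2, 2, 2, 2, 0, 0); (0, 0, 1, 1, 0, 0); (0, 0, 0, 0, 0, 1))


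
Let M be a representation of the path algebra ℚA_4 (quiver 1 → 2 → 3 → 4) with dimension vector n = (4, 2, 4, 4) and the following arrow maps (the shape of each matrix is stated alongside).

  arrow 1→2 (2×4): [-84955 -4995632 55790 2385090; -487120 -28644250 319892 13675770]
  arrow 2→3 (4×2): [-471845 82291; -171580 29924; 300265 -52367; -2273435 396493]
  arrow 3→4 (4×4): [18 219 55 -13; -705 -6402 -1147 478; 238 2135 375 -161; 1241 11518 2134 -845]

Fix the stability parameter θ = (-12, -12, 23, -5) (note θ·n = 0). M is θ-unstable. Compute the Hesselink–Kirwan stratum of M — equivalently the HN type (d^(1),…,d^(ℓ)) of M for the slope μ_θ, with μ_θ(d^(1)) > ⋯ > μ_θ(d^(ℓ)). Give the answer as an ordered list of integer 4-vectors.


Via rank(M_{q-1}∘⋯∘M_p): M ≅ I[1,1]^2, I[1,2], I[1,3], I[3,4]^3, I[4,4].
μ_θ-semistable layers: μ^(1)=23; μ^(2)=9; μ^(3)=-5; μ^(4)=-12

((0, 0, 1, 0); (0, 0, 3, 3); (0, 0, 0, 1); (4, 2, 0, 0))


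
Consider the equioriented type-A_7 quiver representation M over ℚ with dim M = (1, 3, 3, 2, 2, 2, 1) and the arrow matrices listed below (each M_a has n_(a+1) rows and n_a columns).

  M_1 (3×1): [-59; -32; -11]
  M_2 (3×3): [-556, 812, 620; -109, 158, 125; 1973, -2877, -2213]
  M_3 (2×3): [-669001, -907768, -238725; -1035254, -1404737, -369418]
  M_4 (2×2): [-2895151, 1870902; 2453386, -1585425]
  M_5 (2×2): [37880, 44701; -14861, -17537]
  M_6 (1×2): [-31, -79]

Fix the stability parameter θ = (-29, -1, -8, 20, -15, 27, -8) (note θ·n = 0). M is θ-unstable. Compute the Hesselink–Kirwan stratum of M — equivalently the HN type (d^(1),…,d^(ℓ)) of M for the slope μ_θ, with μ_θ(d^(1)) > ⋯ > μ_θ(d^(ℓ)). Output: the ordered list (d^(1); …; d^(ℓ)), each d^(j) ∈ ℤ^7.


Interval decomposition of M: I[1,2], I[2,6], I[2,7], I[3,3].
HN type (ℓ=7): μ^(1)=27; μ^(2)=19/2; μ^(3)=5/2; μ^(4)=-1; μ^(5)=-9/2; μ^(6)=-8; μ^(7)=-29

((0, 0, 0, 0, 0, 1, 0); (0, 0, 0, 0, 0, 1, 1); (0, 0, 0, 2, 2, 0, 0); (0, 1, 0, 0, 0, 0, 0); (0, 2, 2, 0, 0, 0, 0); (0, 0, 1, 0, 0, 0, 0); (1, 0, 0, 0, 0, 0, 0))


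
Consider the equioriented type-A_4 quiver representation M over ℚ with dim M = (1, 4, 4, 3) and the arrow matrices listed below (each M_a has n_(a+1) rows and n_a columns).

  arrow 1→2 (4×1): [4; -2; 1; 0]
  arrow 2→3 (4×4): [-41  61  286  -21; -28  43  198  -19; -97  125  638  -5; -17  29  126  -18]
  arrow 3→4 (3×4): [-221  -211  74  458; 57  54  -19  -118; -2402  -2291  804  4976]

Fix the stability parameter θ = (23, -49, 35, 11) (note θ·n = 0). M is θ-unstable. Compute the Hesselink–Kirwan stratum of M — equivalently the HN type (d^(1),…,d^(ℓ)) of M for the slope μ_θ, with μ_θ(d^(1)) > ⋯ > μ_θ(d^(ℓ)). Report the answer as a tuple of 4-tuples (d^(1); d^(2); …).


Barcode: M ≅ I[1,2], I[2,4]^3, I[3,3]. HN layers by μ_θ (4 steps, strictly decreasing):
  μ^(1)=35; μ^(2)=23; μ^(3)=-13; μ^(4)=-49

((0, 0, 1, 0); (0, 0, 3, 3); (1, 1, 0, 0); (0, 3, 0, 0))


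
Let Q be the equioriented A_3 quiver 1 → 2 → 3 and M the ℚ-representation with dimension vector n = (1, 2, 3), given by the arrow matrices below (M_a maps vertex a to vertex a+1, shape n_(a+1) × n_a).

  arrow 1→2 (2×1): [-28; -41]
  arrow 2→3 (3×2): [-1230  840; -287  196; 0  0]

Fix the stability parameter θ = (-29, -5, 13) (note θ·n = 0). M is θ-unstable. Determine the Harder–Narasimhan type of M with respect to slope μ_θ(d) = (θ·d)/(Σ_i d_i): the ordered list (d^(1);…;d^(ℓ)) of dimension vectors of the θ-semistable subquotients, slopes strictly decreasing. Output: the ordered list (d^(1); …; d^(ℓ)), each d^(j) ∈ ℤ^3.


Via rank(M_{q-1}∘⋯∘M_p): M ≅ I[1,2], I[2,3], I[3,3]^2.
μ_θ-semistable layers: μ^(1)=13; μ^(2)=-5; μ^(3)=-29

((0, 0, 3); (0, 2, 0); (1, 0, 0))


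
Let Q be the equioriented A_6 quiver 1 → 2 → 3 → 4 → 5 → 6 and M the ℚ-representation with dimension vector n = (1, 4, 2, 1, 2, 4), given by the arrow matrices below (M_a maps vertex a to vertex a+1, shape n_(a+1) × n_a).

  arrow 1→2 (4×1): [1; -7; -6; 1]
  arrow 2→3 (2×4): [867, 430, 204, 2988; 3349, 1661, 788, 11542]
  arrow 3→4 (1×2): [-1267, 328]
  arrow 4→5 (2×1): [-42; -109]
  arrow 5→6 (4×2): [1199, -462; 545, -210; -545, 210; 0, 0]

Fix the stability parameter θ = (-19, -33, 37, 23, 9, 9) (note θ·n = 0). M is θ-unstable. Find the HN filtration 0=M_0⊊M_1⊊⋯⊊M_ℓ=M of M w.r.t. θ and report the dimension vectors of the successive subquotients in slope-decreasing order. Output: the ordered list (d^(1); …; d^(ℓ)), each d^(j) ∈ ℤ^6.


Via rank(M_{q-1}∘⋯∘M_p): M ≅ I[1,5], I[2,2]^2, I[2,3], I[5,6], I[6,6]^3.
μ_θ-semistable layers: μ^(1)=37; μ^(2)=23; μ^(3)=9; μ^(4)=-26; μ^(5)=-33

((0, 0, 1, 0, 0, 0); (0, 0, 1, 1, 1, 0); (0, 0, 0, 0, 1, 4); (1, 1, 0, 0, 0, 0); (0, 3, 0, 0, 0, 0))


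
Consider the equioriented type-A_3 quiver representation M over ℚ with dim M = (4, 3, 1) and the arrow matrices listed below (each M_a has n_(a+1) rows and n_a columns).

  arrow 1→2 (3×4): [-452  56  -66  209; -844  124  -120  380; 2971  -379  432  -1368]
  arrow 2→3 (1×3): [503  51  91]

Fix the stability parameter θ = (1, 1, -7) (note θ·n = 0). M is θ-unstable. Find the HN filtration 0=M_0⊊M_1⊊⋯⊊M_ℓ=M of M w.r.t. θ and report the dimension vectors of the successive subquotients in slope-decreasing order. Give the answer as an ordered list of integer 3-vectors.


Via rank(M_{q-1}∘⋯∘M_p): M ≅ I[1,1]^2, I[1,2], I[1,3], I[2,2].
μ_θ-semistable layers: μ^(1)=1; μ^(2)=-5/3

((3, 2, 0); (1, 1, 1))


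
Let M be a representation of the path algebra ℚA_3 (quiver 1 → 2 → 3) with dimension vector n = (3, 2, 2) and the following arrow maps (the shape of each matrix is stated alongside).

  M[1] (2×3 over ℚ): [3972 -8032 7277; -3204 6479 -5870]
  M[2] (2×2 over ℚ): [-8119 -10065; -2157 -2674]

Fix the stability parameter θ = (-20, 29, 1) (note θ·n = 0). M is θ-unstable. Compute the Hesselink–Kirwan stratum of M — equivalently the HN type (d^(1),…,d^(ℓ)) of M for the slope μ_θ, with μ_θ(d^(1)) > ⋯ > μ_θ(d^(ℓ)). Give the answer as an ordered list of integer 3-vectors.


Barcode: M ≅ I[1,1], I[1,3]^2. HN layers by μ_θ (2 steps, strictly decreasing):
  μ^(1)=15; μ^(2)=-20

((0, 2, 2); (3, 0, 0))


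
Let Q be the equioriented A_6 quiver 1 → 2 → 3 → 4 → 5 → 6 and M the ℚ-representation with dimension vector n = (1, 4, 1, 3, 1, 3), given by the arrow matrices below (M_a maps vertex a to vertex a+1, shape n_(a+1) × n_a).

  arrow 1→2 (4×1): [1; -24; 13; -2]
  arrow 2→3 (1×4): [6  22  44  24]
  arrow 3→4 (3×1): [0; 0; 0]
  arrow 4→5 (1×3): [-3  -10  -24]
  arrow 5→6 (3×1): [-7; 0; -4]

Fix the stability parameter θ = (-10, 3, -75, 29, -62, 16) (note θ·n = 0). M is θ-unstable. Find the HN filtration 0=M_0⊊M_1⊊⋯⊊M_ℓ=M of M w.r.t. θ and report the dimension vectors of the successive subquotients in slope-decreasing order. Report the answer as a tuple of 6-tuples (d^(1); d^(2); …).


Via rank(M_{q-1}∘⋯∘M_p): M ≅ I[1,3], I[2,2]^3, I[4,4]^2, I[4,6], I[6,6]^2.
μ_θ-semistable layers: μ^(1)=29; μ^(2)=16; μ^(3)=3; μ^(4)=-33/2; μ^(5)=-82/3

((0, 0, 0, 2, 0, 0); (0, 0, 0, 0, 0, 3); (0, 3, 0, 0, 0, 0); (0, 0, 0, 1, 1, 0); (1, 1, 1, 0, 0, 0))


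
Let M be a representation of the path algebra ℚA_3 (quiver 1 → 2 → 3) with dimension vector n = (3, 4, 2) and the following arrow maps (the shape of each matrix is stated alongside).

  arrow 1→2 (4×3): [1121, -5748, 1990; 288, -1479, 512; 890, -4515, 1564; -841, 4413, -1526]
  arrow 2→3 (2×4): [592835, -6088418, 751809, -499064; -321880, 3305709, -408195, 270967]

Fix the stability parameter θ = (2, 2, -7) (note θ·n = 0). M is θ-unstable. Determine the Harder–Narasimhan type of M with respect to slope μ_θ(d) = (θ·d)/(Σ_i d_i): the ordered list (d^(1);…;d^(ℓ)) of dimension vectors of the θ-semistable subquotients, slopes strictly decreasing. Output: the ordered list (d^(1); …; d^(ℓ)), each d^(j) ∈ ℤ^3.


Via rank(M_{q-1}∘⋯∘M_p): M ≅ I[1,1], I[1,2], I[1,3], I[2,2], I[2,3].
μ_θ-semistable layers: μ^(1)=2; μ^(2)=-1; μ^(3)=-5/2

((2, 2, 0); (1, 1, 1); (0, 1, 1))


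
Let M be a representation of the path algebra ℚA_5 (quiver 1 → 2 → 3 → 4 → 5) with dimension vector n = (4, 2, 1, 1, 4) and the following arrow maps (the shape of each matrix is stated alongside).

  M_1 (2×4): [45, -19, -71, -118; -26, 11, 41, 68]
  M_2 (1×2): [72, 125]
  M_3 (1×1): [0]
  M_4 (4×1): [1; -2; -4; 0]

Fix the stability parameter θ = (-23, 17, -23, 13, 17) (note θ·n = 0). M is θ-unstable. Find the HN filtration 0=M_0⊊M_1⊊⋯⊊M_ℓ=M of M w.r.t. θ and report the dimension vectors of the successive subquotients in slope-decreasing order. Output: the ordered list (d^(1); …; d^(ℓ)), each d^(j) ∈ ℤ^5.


Via rank(M_{q-1}∘⋯∘M_p): M ≅ I[1,1]^2, I[1,2], I[1,3], I[4,5], I[5,5]^3.
μ_θ-semistable layers: μ^(1)=17; μ^(2)=13; μ^(3)=-3; μ^(4)=-23

((0, 1, 0, 0, 4); (0, 0, 0, 1, 0); (0, 1, 1, 0, 0); (4, 0, 0, 0, 0))


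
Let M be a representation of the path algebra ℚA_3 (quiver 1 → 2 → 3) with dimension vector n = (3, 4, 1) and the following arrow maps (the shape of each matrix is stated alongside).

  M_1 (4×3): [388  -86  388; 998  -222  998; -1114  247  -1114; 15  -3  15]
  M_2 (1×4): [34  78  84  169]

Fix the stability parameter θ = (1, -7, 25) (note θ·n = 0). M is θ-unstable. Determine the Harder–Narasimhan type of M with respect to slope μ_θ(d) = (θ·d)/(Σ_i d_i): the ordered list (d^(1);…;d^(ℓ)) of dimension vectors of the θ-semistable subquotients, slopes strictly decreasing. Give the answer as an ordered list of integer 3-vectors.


Barcode: M ≅ I[1,1], I[1,2], I[1,3], I[2,2]^2. HN layers by μ_θ (4 steps, strictly decreasing):
  μ^(1)=25; μ^(2)=1; μ^(3)=-3; μ^(4)=-7

((0, 0, 1); (1, 0, 0); (2, 2, 0); (0, 2, 0))


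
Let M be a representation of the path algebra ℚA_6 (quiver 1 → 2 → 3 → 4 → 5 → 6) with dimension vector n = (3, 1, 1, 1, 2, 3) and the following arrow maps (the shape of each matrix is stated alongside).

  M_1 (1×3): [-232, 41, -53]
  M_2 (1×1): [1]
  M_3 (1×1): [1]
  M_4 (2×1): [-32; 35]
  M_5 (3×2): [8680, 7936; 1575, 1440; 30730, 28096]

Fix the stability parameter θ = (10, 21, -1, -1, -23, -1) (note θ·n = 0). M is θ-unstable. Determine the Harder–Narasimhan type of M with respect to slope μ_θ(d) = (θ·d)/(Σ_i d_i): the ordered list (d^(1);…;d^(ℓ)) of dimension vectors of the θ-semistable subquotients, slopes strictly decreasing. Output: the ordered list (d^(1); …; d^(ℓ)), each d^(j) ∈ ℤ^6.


Interval decomposition of M: I[1,1]^2, I[1,5], I[5,6], I[6,6]^2.
HN type (ℓ=4): μ^(1)=10; μ^(2)=6/5; μ^(3)=-1; μ^(4)=-23

((2, 0, 0, 0, 0, 0); (1, 1, 1, 1, 1, 0); (0, 0, 0, 0, 0, 3); (0, 0, 0, 0, 1, 0))


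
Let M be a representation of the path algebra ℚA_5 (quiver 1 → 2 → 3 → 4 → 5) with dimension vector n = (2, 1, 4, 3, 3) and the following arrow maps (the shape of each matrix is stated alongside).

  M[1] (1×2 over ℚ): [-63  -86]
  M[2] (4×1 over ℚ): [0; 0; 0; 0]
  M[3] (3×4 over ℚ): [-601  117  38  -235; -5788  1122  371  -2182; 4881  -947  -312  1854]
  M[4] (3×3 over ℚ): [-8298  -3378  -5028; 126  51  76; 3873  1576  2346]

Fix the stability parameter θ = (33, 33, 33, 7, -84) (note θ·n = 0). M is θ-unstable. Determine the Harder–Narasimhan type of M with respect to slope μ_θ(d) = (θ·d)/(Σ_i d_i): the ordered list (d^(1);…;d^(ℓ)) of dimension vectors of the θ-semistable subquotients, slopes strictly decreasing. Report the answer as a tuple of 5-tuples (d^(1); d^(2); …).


Via rank(M_{q-1}∘⋯∘M_p): M ≅ I[1,1], I[1,2], I[3,3], I[3,4], I[3,5]^2, I[5,5].
μ_θ-semistable layers: μ^(1)=33; μ^(2)=20; μ^(3)=-44/3; μ^(4)=-84

((2, 1, 1, 0, 0); (0, 0, 1, 1, 0); (0, 0, 2, 2, 2); (0, 0, 0, 0, 1))


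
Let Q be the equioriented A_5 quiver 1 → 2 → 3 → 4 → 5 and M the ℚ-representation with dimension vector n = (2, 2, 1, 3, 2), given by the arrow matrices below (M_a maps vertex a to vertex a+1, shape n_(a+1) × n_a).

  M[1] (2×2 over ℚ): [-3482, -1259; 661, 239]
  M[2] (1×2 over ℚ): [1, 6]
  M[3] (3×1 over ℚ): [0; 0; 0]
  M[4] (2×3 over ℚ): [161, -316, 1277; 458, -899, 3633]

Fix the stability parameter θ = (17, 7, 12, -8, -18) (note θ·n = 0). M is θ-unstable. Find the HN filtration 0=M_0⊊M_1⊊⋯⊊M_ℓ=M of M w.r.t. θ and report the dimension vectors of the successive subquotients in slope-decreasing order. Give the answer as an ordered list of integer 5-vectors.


Barcode: M ≅ I[1,2], I[1,3], I[4,4], I[4,5]^2. HN layers by μ_θ (3 steps, strictly decreasing):
  μ^(1)=12; μ^(2)=-8; μ^(3)=-13

((2, 2, 1, 0, 0); (0, 0, 0, 1, 0); (0, 0, 0, 2, 2))


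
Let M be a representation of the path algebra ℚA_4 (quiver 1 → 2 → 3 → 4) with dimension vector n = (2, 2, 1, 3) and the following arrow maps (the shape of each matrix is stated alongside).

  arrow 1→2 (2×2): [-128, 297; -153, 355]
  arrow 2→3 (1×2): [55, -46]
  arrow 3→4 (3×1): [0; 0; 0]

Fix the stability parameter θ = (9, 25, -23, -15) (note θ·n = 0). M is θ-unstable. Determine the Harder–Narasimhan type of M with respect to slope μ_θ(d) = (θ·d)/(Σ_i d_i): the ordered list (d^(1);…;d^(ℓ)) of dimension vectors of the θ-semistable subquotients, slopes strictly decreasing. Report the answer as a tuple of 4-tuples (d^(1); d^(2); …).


Barcode: M ≅ I[1,2], I[1,3], I[4,4]^3. HN layers by μ_θ (4 steps, strictly decreasing):
  μ^(1)=25; μ^(2)=9; μ^(3)=11/3; μ^(4)=-15

((0, 1, 0, 0); (1, 0, 0, 0); (1, 1, 1, 0); (0, 0, 0, 3))


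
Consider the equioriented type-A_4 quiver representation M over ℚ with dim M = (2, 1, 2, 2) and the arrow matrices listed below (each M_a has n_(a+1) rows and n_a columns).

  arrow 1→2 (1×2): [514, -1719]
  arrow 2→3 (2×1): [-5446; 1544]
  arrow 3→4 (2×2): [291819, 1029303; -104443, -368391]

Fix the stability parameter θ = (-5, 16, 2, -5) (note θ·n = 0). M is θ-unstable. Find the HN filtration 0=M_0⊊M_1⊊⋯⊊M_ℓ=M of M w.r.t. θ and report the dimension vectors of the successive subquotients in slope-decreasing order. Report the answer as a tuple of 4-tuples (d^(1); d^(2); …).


Interval decomposition of M: I[1,1], I[1,4], I[3,3], I[4,4].
HN type (ℓ=3): μ^(1)=13/3; μ^(2)=2; μ^(3)=-5

((0, 1, 1, 1); (0, 0, 1, 0); (2, 0, 0, 1))


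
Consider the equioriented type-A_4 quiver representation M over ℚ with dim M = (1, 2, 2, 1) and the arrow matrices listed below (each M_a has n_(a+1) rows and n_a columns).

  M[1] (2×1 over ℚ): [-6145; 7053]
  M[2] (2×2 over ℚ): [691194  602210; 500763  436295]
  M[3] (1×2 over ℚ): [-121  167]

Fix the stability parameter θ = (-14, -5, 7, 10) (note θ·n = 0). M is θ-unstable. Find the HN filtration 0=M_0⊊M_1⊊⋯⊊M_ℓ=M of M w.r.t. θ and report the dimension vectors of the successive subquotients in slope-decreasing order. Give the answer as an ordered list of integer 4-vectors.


Barcode: M ≅ I[1,2], I[2,4], I[3,3]. HN layers by μ_θ (4 steps, strictly decreasing):
  μ^(1)=10; μ^(2)=7; μ^(3)=-5; μ^(4)=-14

((0, 0, 0, 1); (0, 0, 2, 0); (0, 2, 0, 0); (1, 0, 0, 0))


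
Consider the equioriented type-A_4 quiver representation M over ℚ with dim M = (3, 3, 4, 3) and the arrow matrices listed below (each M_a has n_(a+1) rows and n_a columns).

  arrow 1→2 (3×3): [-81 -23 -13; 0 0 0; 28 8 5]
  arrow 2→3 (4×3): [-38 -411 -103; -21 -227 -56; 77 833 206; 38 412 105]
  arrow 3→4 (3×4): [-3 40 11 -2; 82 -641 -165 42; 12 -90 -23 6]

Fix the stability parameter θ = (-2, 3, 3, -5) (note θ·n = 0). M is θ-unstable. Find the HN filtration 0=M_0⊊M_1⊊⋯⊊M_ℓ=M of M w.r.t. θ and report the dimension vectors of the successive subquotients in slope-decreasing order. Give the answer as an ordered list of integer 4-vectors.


Interval decomposition of M: I[1,1], I[1,4]^2, I[2,4], I[3,3].
HN type (ℓ=3): μ^(1)=3; μ^(2)=1/3; μ^(3)=-2

((0, 0, 1, 0); (0, 3, 3, 3); (3, 0, 0, 0))


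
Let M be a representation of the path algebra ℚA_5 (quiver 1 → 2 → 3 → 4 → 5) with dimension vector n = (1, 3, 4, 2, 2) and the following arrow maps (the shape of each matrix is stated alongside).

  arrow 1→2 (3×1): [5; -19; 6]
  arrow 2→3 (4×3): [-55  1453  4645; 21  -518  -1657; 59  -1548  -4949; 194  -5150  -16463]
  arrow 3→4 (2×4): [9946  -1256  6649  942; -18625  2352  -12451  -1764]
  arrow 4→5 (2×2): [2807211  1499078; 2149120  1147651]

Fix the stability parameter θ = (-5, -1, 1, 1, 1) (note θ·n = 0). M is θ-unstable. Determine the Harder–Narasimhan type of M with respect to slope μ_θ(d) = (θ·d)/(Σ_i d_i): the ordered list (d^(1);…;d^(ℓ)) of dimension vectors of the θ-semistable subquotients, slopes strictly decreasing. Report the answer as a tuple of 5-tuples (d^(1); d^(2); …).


Via rank(M_{q-1}∘⋯∘M_p): M ≅ I[1,5], I[2,3], I[2,5], I[3,3].
μ_θ-semistable layers: μ^(1)=1; μ^(2)=-1; μ^(3)=-5

((0, 0, 4, 2, 2); (0, 3, 0, 0, 0); (1, 0, 0, 0, 0))


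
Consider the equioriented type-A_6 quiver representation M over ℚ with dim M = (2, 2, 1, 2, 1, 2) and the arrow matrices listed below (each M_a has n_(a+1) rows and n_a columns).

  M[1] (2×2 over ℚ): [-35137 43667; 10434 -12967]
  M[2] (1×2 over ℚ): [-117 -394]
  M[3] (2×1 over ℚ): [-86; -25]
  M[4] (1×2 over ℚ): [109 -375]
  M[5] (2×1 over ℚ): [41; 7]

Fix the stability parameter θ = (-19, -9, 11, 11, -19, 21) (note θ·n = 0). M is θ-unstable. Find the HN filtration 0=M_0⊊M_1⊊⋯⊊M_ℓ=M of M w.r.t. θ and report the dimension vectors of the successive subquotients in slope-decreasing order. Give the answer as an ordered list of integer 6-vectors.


Barcode: M ≅ I[1,2], I[1,6], I[4,4], I[6,6]. HN layers by μ_θ (5 steps, strictly decreasing):
  μ^(1)=21; μ^(2)=11; μ^(3)=1; μ^(4)=-9; μ^(5)=-19

((0, 0, 0, 0, 0, 2); (0, 0, 0, 1, 0, 0); (0, 0, 1, 1, 1, 0); (0, 2, 0, 0, 0, 0); (2, 0, 0, 0, 0, 0))


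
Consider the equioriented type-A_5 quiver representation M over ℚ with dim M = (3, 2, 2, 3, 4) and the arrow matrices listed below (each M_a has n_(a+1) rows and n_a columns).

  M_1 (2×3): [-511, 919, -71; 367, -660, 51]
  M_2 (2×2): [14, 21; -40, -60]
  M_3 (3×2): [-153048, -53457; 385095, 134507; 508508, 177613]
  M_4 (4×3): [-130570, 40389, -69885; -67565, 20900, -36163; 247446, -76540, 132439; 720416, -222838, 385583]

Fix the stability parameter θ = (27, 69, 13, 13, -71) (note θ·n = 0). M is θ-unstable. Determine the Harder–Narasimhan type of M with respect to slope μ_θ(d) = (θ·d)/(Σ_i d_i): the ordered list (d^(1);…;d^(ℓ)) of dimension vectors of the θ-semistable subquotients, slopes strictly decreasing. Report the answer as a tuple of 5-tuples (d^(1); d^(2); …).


Barcode: M ≅ I[1,1], I[1,2], I[1,5], I[3,5], I[4,5], I[5,5]. HN layers by μ_θ (6 steps, strictly decreasing):
  μ^(1)=69; μ^(2)=27; μ^(3)=51/5; μ^(4)=-15; μ^(5)=-29; μ^(6)=-71

((0, 1, 0, 0, 0); (2, 0, 0, 0, 0); (1, 1, 1, 1, 1); (0, 0, 1, 1, 1); (0, 0, 0, 1, 1); (0, 0, 0, 0, 1))


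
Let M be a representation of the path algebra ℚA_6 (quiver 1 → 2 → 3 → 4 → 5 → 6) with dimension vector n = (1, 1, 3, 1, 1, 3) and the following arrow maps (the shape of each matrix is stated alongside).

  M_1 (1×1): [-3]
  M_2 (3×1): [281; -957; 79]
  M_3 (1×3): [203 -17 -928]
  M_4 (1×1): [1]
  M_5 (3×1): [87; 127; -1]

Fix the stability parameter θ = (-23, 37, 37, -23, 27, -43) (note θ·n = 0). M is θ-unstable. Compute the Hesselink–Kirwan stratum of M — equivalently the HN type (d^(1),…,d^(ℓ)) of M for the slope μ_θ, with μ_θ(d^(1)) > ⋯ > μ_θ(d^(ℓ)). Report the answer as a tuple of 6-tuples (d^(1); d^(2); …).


Barcode: M ≅ I[1,3], I[3,3], I[3,6], I[6,6]^2. HN layers by μ_θ (4 steps, strictly decreasing):
  μ^(1)=37; μ^(2)=-1/2; μ^(3)=-23; μ^(4)=-43

((0, 1, 2, 0, 0, 0); (0, 0, 1, 1, 1, 1); (1, 0, 0, 0, 0, 0); (0, 0, 0, 0, 0, 2))


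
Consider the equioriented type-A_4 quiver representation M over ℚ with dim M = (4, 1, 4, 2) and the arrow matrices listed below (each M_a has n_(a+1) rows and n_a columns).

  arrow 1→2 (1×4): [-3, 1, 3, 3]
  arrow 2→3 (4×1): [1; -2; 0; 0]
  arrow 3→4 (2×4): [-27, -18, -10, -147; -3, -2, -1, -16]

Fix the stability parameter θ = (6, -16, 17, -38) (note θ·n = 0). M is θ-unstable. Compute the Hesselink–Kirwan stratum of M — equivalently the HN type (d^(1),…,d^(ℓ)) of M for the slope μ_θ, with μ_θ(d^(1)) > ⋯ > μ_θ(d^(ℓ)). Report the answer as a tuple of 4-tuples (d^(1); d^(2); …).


Barcode: M ≅ I[1,1]^3, I[1,4], I[3,3]^2, I[3,4]. HN layers by μ_θ (4 steps, strictly decreasing):
  μ^(1)=17; μ^(2)=6; μ^(3)=-31/4; μ^(4)=-21/2

((0, 0, 2, 0); (3, 0, 0, 0); (1, 1, 1, 1); (0, 0, 1, 1))


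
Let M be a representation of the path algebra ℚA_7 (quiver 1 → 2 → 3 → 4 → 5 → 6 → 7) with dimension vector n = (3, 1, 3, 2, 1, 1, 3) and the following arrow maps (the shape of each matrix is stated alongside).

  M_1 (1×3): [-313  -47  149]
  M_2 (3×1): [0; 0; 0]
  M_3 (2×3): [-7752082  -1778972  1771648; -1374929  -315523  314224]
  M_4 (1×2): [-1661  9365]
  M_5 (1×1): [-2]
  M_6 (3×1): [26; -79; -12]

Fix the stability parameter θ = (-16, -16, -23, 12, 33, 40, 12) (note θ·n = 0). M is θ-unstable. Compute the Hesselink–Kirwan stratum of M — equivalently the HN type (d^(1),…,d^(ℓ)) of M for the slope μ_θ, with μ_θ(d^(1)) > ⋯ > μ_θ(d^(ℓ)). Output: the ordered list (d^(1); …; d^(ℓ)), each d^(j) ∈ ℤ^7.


Interval decomposition of M: I[1,1]^2, I[1,2], I[3,3], I[3,4], I[3,7], I[7,7]^2.
HN type (ℓ=4): μ^(1)=85/3; μ^(2)=12; μ^(3)=-16; μ^(4)=-23

((0, 0, 0, 0, 1, 1, 1); (0, 0, 0, 2, 0, 0, 2); (3, 1, 0, 0, 0, 0, 0); (0, 0, 3, 0, 0, 0, 0))


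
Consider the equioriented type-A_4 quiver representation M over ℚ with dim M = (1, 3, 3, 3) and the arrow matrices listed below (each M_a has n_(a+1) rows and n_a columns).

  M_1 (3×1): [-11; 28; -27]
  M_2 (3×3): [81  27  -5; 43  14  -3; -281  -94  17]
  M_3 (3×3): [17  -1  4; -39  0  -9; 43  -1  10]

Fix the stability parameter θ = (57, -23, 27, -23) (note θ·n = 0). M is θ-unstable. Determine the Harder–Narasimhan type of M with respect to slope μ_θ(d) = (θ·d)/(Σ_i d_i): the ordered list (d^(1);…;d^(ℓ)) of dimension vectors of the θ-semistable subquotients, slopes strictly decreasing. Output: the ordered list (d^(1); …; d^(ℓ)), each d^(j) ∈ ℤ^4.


Interval decomposition of M: I[1,2], I[2,3], I[2,4], I[3,4], I[4,4].
HN type (ℓ=4): μ^(1)=27; μ^(2)=17; μ^(3)=2; μ^(4)=-23

((0, 0, 1, 0); (1, 1, 0, 0); (0, 0, 2, 2); (0, 2, 0, 1))


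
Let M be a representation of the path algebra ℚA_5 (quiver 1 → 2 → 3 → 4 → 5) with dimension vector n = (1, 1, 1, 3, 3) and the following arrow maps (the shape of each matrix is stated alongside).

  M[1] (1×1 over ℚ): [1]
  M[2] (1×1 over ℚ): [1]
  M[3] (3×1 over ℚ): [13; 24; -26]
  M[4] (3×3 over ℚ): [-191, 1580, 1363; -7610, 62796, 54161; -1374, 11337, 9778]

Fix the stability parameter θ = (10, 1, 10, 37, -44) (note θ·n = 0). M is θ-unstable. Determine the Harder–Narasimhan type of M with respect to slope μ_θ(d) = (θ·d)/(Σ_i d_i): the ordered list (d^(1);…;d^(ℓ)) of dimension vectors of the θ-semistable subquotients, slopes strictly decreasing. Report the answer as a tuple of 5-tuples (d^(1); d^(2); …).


Barcode: M ≅ I[1,5], I[4,5]^2. HN layers by μ_θ (2 steps, strictly decreasing):
  μ^(1)=14/5; μ^(2)=-7/2

((1, 1, 1, 1, 1); (0, 0, 0, 2, 2))


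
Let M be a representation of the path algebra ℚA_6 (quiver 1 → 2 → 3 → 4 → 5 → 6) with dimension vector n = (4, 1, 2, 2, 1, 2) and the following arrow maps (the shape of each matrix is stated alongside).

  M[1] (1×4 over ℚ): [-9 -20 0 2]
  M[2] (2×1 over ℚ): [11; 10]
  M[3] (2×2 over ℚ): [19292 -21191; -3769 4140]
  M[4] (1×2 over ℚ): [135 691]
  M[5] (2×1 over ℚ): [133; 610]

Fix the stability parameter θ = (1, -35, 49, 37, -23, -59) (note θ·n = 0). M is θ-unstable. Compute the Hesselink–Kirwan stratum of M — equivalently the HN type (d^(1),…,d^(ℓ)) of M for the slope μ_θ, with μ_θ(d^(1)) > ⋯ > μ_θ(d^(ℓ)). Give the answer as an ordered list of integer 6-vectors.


Via rank(M_{q-1}∘⋯∘M_p): M ≅ I[1,1]^3, I[1,6], I[3,4], I[6,6].
μ_θ-semistable layers: μ^(1)=43; μ^(2)=1; μ^(3)=-17; μ^(4)=-59

((0, 0, 1, 1, 0, 0); (3, 0, 1, 1, 1, 1); (1, 1, 0, 0, 0, 0); (0, 0, 0, 0, 0, 1))


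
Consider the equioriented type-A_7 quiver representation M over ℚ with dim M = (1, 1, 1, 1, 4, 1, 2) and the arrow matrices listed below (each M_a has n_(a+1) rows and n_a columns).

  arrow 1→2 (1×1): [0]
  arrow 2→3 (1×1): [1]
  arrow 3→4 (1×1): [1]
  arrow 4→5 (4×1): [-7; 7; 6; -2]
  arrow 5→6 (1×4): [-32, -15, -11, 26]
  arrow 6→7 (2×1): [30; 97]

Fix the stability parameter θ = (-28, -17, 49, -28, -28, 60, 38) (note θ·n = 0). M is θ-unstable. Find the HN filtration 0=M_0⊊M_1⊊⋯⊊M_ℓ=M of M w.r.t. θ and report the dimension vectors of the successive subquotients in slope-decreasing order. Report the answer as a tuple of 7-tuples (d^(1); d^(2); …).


Interval decomposition of M: I[1,1], I[2,7], I[5,5]^3, I[7,7].
HN type (ℓ=5): μ^(1)=49; μ^(2)=38; μ^(3)=-7/3; μ^(4)=-17; μ^(5)=-28

((0, 0, 0, 0, 0, 1, 1); (0, 0, 0, 0, 0, 0, 1); (0, 0, 1, 1, 1, 0, 0); (0, 1, 0, 0, 0, 0, 0); (1, 0, 0, 0, 3, 0, 0))


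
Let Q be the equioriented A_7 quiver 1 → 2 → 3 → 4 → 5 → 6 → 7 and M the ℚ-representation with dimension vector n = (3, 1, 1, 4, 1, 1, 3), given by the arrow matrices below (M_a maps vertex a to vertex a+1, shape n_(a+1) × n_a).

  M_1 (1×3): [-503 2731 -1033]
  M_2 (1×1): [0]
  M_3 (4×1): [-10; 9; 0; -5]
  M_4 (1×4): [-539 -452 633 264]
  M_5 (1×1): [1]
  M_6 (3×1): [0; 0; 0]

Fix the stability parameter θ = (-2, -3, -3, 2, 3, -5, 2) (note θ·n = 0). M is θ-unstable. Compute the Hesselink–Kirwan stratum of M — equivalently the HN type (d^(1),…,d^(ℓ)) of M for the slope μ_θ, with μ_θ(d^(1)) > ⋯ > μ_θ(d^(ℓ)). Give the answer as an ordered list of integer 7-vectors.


Interval decomposition of M: I[1,1]^2, I[1,2], I[3,6], I[4,4]^3, I[7,7]^3.
HN type (ℓ=5): μ^(1)=2; μ^(2)=0; μ^(3)=-2; μ^(4)=-5/2; μ^(5)=-3

((0, 0, 0, 3, 0, 0, 3); (0, 0, 0, 1, 1, 1, 0); (2, 0, 0, 0, 0, 0, 0); (1, 1, 0, 0, 0, 0, 0); (0, 0, 1, 0, 0, 0, 0))
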